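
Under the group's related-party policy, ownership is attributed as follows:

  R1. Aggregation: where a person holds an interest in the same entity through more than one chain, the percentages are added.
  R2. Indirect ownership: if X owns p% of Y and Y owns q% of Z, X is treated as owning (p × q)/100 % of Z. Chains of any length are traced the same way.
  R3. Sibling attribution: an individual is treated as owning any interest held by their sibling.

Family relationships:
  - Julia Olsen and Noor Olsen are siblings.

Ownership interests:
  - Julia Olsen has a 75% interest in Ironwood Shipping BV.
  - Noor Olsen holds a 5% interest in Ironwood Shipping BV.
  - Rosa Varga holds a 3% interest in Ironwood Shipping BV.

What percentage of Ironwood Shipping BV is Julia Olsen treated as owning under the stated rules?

By sibling attribution (R3), Julia Olsen is treated as also owning Noor Olsen's interest in Ironwood Shipping BV, giving 75% + 5% = 80%.
Direct interest in Ironwood Shipping BV: 80%.

80%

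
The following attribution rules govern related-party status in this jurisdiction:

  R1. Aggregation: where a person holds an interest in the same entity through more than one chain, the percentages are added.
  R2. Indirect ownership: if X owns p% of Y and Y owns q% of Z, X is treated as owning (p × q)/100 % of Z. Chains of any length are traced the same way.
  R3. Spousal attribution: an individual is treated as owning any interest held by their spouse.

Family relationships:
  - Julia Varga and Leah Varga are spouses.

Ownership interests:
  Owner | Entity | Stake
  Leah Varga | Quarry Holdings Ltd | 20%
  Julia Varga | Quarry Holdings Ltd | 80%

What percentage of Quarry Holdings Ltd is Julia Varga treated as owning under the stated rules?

100%

By spousal attribution (R3), Julia Varga is treated as also owning Leah Varga's interest in Quarry Holdings Ltd, giving 80% + 20% = 100%.
Direct interest in Quarry Holdings Ltd: 100%.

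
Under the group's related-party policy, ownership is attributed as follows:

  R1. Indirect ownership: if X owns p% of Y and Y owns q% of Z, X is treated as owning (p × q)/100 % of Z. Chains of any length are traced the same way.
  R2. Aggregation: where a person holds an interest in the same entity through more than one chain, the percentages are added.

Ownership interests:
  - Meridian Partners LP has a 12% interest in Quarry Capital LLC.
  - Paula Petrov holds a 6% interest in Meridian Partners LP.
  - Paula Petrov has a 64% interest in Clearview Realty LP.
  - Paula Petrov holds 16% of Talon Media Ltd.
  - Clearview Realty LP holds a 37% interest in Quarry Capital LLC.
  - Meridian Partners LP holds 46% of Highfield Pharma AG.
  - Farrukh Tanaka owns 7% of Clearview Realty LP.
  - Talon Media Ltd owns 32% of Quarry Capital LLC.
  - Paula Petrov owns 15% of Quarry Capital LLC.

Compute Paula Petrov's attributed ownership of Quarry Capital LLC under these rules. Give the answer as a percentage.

44.52%

Chain via Meridian Partners LP (R1): 6% × 12% = 0.72% of Quarry Capital LLC.
Chain via Clearview Realty LP (R1): 64% × 37% = 23.68% of Quarry Capital LLC.
Chain via Talon Media Ltd (R1): 16% × 32% = 5.12% of Quarry Capital LLC.
Direct interest in Quarry Capital LLC: 15%.
Aggregating (R2): 0.72% + 23.68% + 5.12% + 15% = 44.52%.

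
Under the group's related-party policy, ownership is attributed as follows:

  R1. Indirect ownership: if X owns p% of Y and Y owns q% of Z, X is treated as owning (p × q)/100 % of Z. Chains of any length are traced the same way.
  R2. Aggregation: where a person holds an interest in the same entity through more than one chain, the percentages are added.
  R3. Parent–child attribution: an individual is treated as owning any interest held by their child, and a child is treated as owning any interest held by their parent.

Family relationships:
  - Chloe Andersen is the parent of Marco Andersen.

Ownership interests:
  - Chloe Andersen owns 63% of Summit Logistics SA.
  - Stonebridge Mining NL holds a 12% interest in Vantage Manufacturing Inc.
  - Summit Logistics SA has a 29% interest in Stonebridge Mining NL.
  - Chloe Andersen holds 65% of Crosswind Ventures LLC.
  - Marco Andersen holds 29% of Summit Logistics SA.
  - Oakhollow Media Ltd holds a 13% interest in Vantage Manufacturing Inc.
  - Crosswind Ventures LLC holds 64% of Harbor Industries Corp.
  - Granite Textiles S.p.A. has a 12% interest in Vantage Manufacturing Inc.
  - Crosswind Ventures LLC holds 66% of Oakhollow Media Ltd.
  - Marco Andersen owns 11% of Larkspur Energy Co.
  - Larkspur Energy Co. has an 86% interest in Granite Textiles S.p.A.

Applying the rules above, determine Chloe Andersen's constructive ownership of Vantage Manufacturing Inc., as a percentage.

9.9138%

By parent–child attribution (R3), Chloe Andersen is treated as also owning Marco Andersen's interest in Summit Logistics SA, giving 63% + 29% = 92%.
By parent–child attribution (R3), Chloe Andersen is treated as owning Marco Andersen's 11% interest in Larkspur Energy Co.
Chain via Crosswind Ventures LLC → Oakhollow Media Ltd (R1): 65% × 66% × 13% = 5.577% of Vantage Manufacturing Inc.
Chain via Summit Logistics SA → Stonebridge Mining NL (R1): 92% × 29% × 12% = 3.2016% of Vantage Manufacturing Inc.
Chain via Larkspur Energy Co. → Granite Textiles S.p.A. (R1): 11% × 86% × 12% = 1.1352% of Vantage Manufacturing Inc.
Aggregating (R2): 5.577% + 3.2016% + 1.1352% = 9.9138%.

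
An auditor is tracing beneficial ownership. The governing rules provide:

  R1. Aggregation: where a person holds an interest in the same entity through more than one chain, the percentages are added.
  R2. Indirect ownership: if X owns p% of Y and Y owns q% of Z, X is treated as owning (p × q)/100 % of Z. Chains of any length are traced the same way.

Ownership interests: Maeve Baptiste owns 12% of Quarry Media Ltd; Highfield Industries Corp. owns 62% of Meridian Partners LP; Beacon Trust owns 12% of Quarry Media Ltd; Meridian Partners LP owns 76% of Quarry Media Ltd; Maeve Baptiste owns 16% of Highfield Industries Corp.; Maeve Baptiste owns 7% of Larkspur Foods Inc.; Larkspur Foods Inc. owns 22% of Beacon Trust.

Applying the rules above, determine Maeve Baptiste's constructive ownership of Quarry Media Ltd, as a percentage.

19.724%

Chain via Highfield Industries Corp. → Meridian Partners LP (R2): 16% × 62% × 76% = 7.5392% of Quarry Media Ltd.
Chain via Larkspur Foods Inc. → Beacon Trust (R2): 7% × 22% × 12% = 0.1848% of Quarry Media Ltd.
Direct interest in Quarry Media Ltd: 12%.
Aggregating (R1): 7.5392% + 0.1848% + 12% = 19.724%.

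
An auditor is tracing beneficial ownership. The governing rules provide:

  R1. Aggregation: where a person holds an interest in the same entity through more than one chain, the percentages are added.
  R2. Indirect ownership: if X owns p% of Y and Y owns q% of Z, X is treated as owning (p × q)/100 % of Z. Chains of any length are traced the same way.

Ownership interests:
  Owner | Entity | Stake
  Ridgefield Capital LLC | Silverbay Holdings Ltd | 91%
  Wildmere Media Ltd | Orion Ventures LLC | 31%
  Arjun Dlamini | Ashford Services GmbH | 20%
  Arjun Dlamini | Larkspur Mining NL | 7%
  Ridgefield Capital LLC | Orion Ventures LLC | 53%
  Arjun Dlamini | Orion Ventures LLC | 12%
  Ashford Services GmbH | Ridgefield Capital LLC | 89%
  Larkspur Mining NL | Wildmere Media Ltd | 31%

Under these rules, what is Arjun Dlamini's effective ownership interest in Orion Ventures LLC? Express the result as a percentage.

Chain via Larkspur Mining NL → Wildmere Media Ltd (R2): 7% × 31% × 31% = 0.6727% of Orion Ventures LLC.
Chain via Ashford Services GmbH → Ridgefield Capital LLC (R2): 20% × 89% × 53% = 9.434% of Orion Ventures LLC.
Direct interest in Orion Ventures LLC: 12%.
Aggregating (R1): 0.6727% + 9.434% + 12% = 22.1067%.

22.1067%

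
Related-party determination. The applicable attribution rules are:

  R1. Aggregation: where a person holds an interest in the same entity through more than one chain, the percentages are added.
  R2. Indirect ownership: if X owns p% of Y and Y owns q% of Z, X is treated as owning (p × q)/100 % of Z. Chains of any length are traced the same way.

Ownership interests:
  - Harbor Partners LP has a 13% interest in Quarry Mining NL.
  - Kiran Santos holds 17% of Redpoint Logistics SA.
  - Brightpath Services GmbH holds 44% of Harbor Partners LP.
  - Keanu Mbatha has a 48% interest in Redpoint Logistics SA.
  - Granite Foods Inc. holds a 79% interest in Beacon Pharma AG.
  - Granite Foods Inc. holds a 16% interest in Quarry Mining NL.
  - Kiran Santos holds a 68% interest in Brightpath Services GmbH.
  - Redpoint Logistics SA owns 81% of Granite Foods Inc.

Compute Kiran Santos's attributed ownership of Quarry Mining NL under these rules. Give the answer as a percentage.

6.0928%

Chain via Brightpath Services GmbH → Harbor Partners LP (R2): 68% × 44% × 13% = 3.8896% of Quarry Mining NL.
Chain via Redpoint Logistics SA → Granite Foods Inc. (R2): 17% × 81% × 16% = 2.2032% of Quarry Mining NL.
Aggregating (R1): 3.8896% + 2.2032% = 6.0928%.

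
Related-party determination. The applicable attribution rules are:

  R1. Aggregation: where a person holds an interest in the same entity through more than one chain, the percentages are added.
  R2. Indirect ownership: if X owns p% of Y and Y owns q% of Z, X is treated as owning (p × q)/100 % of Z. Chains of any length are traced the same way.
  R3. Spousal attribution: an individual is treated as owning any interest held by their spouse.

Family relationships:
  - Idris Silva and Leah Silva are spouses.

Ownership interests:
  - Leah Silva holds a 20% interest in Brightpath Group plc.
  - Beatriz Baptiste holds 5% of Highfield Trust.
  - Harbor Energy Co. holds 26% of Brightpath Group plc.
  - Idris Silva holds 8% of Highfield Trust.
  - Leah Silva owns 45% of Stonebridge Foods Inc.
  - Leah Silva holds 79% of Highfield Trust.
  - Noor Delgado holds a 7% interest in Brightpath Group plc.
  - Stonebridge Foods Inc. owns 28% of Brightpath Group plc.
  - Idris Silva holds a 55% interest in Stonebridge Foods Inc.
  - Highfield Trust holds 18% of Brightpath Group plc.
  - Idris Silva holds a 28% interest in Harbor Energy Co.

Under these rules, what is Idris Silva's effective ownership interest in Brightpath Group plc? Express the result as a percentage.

70.94%

By spousal attribution (R3), Idris Silva is treated as also owning Leah Silva's interest in Stonebridge Foods Inc, giving 55% + 45% = 100%.
By spousal attribution (R3), Idris Silva is treated as also owning Leah Silva's interest in Highfield Trust, giving 8% + 79% = 87%.
By spousal attribution (R3), Idris Silva is treated as owning Leah Silva's 20% interest in Brightpath Group plc.
Chain via Stonebridge Foods Inc. (R2): 100% × 28% = 28% of Brightpath Group plc.
Chain via Harbor Energy Co. (R2): 28% × 26% = 7.28% of Brightpath Group plc.
Chain via Highfield Trust (R2): 87% × 18% = 15.66% of Brightpath Group plc.
Direct interest in Brightpath Group plc: 20%.
Aggregating (R1): 28% + 7.28% + 15.66% + 20% = 70.94%.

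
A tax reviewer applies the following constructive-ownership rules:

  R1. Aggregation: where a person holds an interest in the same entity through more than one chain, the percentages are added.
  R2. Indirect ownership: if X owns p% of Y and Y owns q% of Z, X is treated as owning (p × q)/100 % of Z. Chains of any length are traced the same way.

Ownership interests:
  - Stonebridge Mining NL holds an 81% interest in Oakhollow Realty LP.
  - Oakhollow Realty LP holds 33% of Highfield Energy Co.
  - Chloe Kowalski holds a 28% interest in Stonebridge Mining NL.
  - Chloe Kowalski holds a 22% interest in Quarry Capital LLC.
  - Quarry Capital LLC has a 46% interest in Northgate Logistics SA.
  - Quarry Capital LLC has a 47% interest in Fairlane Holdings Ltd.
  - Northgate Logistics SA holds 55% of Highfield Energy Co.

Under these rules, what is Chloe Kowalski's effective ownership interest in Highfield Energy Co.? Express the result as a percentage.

Chain via Quarry Capital LLC → Northgate Logistics SA (R2): 22% × 46% × 55% = 5.566% of Highfield Energy Co.
Chain via Stonebridge Mining NL → Oakhollow Realty LP (R2): 28% × 81% × 33% = 7.4844% of Highfield Energy Co.
Aggregating (R1): 5.566% + 7.4844% = 13.0504%.

13.0504%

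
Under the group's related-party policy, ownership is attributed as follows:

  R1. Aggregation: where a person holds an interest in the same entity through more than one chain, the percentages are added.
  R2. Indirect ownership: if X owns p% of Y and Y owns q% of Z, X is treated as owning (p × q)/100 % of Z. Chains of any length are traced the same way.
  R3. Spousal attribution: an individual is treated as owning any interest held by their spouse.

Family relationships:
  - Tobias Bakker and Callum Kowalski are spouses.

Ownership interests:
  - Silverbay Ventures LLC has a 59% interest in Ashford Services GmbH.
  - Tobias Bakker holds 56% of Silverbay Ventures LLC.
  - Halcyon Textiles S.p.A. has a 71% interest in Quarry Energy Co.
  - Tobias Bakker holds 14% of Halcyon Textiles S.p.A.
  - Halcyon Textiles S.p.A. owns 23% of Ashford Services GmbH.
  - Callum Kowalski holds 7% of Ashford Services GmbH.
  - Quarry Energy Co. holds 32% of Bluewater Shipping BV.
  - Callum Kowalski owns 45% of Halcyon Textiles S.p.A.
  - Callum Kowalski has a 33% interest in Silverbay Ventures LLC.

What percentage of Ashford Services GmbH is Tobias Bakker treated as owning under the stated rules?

73.08%

By spousal attribution (R3), Tobias Bakker is treated as also owning Callum Kowalski's interest in Halcyon Textiles S.p.A, giving 14% + 45% = 59%.
By spousal attribution (R3), Tobias Bakker is treated as also owning Callum Kowalski's interest in Silverbay Ventures LLC, giving 56% + 33% = 89%.
By spousal attribution (R3), Tobias Bakker is treated as owning Callum Kowalski's 7% interest in Ashford Services GmbH.
Chain via Halcyon Textiles S.p.A. (R2): 59% × 23% = 13.57% of Ashford Services GmbH.
Chain via Silverbay Ventures LLC (R2): 89% × 59% = 52.51% of Ashford Services GmbH.
Direct interest in Ashford Services GmbH: 7%.
Aggregating (R1): 13.57% + 52.51% + 7% = 73.08%.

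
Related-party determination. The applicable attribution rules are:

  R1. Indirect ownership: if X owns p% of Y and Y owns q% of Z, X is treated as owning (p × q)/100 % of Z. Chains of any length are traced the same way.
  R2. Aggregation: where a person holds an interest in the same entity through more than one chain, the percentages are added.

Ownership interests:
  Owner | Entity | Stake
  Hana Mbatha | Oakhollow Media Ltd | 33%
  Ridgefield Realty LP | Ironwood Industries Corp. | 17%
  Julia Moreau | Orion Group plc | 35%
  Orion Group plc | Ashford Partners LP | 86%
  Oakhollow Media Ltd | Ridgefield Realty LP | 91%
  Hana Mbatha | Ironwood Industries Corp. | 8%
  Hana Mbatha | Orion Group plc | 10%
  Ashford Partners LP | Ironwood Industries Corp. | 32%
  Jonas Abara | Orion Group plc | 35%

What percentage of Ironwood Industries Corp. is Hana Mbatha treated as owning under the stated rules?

15.8571%

Chain via Orion Group plc → Ashford Partners LP (R1): 10% × 86% × 32% = 2.752% of Ironwood Industries Corp.
Chain via Oakhollow Media Ltd → Ridgefield Realty LP (R1): 33% × 91% × 17% = 5.1051% of Ironwood Industries Corp.
Direct interest in Ironwood Industries Corp: 8%.
Aggregating (R2): 2.752% + 5.1051% + 8% = 15.8571%.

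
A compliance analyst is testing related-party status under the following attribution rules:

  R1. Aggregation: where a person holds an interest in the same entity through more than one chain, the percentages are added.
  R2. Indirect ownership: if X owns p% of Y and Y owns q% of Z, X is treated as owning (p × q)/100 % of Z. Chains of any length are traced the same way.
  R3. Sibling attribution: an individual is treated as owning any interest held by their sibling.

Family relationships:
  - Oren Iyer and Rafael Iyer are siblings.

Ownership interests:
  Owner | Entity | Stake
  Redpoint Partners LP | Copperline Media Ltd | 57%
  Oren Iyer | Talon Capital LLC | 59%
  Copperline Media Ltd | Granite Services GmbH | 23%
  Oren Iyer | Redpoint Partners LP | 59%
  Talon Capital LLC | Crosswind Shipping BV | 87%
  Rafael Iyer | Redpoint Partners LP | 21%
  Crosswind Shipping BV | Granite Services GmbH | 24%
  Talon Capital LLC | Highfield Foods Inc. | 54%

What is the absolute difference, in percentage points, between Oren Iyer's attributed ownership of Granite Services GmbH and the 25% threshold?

2.1928

By sibling attribution (R3), Oren Iyer is treated as also owning Rafael Iyer's interest in Redpoint Partners LP, giving 59% + 21% = 80%.
Chain via Talon Capital LLC → Crosswind Shipping BV (R2): 59% × 87% × 24% = 12.3192% of Granite Services GmbH.
Chain via Redpoint Partners LP → Copperline Media Ltd (R2): 80% × 57% × 23% = 10.488% of Granite Services GmbH.
Aggregating (R1): 12.3192% + 10.488% = 22.8072%.
22.8072% falls short of the 25% threshold by 2.1928 percentage points.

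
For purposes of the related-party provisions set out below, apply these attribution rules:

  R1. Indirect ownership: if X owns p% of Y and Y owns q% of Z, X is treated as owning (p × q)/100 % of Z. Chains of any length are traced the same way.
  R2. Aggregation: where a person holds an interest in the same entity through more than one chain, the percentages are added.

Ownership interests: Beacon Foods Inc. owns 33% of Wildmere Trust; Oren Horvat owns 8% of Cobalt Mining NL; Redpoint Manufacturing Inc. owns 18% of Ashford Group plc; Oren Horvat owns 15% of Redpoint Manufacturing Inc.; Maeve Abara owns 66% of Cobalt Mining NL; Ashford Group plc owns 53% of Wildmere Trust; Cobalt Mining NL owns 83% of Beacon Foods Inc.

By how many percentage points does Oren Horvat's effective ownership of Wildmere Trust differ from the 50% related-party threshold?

Chain via Redpoint Manufacturing Inc. → Ashford Group plc (R1): 15% × 18% × 53% = 1.431% of Wildmere Trust.
Chain via Cobalt Mining NL → Beacon Foods Inc. (R1): 8% × 83% × 33% = 2.1912% of Wildmere Trust.
Aggregating (R2): 1.431% + 2.1912% = 3.6222%.
3.6222% falls short of the 50% threshold by 46.3778 percentage points.

46.3778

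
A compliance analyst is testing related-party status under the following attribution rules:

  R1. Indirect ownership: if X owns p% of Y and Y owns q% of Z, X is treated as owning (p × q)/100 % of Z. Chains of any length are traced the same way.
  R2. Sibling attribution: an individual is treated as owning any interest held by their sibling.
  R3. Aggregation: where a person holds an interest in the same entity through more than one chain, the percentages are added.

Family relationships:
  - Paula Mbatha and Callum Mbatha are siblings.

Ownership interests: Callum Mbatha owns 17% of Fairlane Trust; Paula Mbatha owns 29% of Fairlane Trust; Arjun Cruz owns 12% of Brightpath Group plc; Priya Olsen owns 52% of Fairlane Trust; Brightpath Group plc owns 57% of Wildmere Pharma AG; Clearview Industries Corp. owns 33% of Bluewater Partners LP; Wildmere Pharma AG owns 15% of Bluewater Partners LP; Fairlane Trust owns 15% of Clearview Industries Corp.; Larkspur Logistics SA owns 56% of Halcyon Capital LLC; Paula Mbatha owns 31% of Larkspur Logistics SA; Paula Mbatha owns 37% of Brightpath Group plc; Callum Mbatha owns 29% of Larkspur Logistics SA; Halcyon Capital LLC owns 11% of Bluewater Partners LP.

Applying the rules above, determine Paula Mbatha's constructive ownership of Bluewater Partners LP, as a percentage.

By sibling attribution (R2), Paula Mbatha is treated as also owning Callum Mbatha's interest in Fairlane Trust, giving 29% + 17% = 46%.
By sibling attribution (R2), Paula Mbatha is treated as also owning Callum Mbatha's interest in Larkspur Logistics SA, giving 31% + 29% = 60%.
Chain via Brightpath Group plc → Wildmere Pharma AG (R1): 37% × 57% × 15% = 3.1635% of Bluewater Partners LP.
Chain via Fairlane Trust → Clearview Industries Corp. (R1): 46% × 15% × 33% = 2.277% of Bluewater Partners LP.
Chain via Larkspur Logistics SA → Halcyon Capital LLC (R1): 60% × 56% × 11% = 3.696% of Bluewater Partners LP.
Aggregating (R3): 3.1635% + 2.277% + 3.696% = 9.1365%.

9.1365%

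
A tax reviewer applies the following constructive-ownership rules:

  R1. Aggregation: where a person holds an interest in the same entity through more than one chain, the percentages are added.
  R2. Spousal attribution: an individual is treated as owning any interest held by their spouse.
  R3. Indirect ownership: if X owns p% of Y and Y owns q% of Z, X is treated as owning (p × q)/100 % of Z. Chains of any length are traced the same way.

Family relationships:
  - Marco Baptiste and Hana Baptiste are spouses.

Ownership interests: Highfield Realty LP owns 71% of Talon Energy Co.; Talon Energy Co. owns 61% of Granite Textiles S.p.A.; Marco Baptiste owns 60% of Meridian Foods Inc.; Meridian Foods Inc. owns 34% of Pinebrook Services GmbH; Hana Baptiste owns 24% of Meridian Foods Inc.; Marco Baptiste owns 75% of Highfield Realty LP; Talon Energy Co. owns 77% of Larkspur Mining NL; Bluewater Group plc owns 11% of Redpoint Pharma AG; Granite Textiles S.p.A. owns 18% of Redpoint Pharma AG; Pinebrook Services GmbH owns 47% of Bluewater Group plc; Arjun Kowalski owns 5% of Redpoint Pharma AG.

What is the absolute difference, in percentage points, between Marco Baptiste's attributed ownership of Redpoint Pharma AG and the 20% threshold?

By spousal attribution (R2), Marco Baptiste is treated as also owning Hana Baptiste's interest in Meridian Foods Inc, giving 60% + 24% = 84%.
Chain via Meridian Foods Inc. → Pinebrook Services GmbH → Bluewater Group plc (R3): 84% × 34% × 47% × 11% = 1.476552% of Redpoint Pharma AG.
Chain via Highfield Realty LP → Talon Energy Co. → Granite Textiles S.p.A. (R3): 75% × 71% × 61% × 18% = 5.84685% of Redpoint Pharma AG.
Aggregating (R1): 1.476552% + 5.84685% = 7.323402%.
7.323402% falls short of the 20% threshold by 12.676598 percentage points.

12.676598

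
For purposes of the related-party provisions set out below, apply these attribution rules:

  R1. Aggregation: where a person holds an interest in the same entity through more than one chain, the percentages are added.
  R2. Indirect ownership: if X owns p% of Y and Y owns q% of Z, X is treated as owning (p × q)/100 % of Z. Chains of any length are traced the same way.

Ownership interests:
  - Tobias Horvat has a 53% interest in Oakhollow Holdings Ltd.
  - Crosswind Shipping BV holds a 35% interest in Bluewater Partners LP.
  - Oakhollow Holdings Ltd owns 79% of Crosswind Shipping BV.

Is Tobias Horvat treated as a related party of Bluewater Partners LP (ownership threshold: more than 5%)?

Chain via Oakhollow Holdings Ltd → Crosswind Shipping BV (R2): 53% × 79% × 35% = 14.6545% of Bluewater Partners LP.
14.6545% exceeds the 5% threshold, so Tobias is a related party to Bluewater Partners LP.

Yes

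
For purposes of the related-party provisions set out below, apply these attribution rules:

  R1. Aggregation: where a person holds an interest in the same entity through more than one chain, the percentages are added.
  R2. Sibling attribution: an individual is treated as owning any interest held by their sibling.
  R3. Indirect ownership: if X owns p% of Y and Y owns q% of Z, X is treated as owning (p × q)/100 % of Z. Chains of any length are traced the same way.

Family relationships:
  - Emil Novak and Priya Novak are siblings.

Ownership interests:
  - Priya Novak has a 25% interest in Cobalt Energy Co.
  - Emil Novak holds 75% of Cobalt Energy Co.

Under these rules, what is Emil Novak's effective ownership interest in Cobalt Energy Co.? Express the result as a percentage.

100%

By sibling attribution (R2), Emil Novak is treated as also owning Priya Novak's interest in Cobalt Energy Co, giving 75% + 25% = 100%.
Direct interest in Cobalt Energy Co: 100%.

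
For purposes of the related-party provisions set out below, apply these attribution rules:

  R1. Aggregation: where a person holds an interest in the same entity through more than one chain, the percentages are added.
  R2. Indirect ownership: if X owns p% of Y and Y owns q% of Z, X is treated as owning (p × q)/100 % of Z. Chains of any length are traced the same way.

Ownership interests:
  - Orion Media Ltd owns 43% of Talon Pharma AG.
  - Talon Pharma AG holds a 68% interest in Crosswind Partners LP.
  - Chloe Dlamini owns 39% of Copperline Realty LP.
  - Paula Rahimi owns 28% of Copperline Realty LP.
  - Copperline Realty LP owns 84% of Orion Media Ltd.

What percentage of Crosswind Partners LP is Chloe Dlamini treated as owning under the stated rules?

9.579024%

Chain via Copperline Realty LP → Orion Media Ltd → Talon Pharma AG (R2): 39% × 84% × 43% × 68% = 9.579024% of Crosswind Partners LP.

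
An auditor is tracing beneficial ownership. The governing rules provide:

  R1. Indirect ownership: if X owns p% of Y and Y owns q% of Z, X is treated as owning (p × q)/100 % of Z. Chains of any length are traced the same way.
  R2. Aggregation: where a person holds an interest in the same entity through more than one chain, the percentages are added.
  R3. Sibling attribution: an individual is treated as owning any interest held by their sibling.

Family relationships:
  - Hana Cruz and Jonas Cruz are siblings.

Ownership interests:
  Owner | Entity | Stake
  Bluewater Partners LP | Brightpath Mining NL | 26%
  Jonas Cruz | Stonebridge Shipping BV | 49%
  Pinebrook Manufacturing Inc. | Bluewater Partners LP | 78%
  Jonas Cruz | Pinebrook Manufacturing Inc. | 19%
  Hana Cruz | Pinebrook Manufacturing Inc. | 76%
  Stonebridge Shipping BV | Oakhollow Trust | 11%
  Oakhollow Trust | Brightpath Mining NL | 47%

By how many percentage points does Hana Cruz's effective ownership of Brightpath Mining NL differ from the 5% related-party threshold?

By sibling attribution (R3), Hana Cruz is treated as also owning Jonas Cruz's interest in Pinebrook Manufacturing Inc, giving 76% + 19% = 95%.
By sibling attribution (R3), Hana Cruz is treated as owning Jonas Cruz's 49% interest in Stonebridge Shipping BV.
Chain via Pinebrook Manufacturing Inc. → Bluewater Partners LP (R1): 95% × 78% × 26% = 19.266% of Brightpath Mining NL.
Chain via Stonebridge Shipping BV → Oakhollow Trust (R1): 49% × 11% × 47% = 2.5333% of Brightpath Mining NL.
Aggregating (R2): 19.266% + 2.5333% = 21.7993%.
21.7993% exceeds the 5% threshold by 16.7993 percentage points.

16.7993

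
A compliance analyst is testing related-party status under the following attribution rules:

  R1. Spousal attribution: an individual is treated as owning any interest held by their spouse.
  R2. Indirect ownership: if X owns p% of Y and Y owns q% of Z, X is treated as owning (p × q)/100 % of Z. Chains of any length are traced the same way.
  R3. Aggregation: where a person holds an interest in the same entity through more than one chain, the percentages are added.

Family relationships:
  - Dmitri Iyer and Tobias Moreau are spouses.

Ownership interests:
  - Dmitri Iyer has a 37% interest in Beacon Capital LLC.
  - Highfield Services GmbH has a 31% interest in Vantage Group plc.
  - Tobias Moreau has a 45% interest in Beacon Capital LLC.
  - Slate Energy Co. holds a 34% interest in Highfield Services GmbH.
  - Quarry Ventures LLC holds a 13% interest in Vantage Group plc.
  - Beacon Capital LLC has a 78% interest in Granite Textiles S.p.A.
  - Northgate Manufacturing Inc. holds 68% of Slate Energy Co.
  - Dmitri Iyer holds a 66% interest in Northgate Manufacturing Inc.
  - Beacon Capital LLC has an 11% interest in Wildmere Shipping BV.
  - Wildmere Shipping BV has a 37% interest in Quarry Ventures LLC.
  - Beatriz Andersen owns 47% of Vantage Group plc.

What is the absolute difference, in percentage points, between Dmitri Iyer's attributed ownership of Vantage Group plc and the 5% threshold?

By spousal attribution (R1), Dmitri Iyer is treated as also owning Tobias Moreau's interest in Beacon Capital LLC, giving 37% + 45% = 82%.
Chain via Northgate Manufacturing Inc. → Slate Energy Co. → Highfield Services GmbH (R2): 66% × 68% × 34% × 31% = 4.730352% of Vantage Group plc.
Chain via Beacon Capital LLC → Wildmere Shipping BV → Quarry Ventures LLC (R2): 82% × 11% × 37% × 13% = 0.433862% of Vantage Group plc.
Aggregating (R3): 4.730352% + 0.433862% = 5.164214%.
5.164214% exceeds the 5% threshold by 0.164214 percentage points.

0.164214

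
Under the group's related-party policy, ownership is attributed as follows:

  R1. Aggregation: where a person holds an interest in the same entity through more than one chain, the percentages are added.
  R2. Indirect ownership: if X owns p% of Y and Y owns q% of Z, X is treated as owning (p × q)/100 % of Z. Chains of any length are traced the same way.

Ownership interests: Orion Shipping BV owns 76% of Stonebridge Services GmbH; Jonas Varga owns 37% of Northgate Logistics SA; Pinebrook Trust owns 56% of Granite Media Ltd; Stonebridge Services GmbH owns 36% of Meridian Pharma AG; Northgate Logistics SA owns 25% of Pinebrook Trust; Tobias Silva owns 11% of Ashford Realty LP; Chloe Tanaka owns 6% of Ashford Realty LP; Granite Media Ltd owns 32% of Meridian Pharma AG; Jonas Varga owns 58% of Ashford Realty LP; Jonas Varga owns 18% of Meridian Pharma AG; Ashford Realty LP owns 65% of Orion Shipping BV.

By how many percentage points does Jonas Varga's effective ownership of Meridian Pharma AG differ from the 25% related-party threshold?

Chain via Ashford Realty LP → Orion Shipping BV → Stonebridge Services GmbH (R2): 58% × 65% × 76% × 36% = 10.31472% of Meridian Pharma AG.
Chain via Northgate Logistics SA → Pinebrook Trust → Granite Media Ltd (R2): 37% × 25% × 56% × 32% = 1.6576% of Meridian Pharma AG.
Direct interest in Meridian Pharma AG: 18%.
Aggregating (R1): 10.31472% + 1.6576% + 18% = 29.97232%.
29.97232% exceeds the 25% threshold by 4.97232 percentage points.

4.97232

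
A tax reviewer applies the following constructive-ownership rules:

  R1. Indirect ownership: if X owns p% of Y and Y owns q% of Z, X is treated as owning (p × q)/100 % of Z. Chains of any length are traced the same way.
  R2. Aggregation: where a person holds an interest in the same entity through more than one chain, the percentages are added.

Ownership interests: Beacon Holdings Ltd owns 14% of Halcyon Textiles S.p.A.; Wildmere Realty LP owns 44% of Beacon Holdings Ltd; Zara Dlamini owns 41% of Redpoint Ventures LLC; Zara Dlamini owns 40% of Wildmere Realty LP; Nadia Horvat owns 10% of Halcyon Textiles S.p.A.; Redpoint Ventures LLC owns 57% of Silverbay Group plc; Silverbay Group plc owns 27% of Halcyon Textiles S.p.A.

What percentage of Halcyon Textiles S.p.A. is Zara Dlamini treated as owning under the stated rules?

8.7739%

Chain via Wildmere Realty LP → Beacon Holdings Ltd (R1): 40% × 44% × 14% = 2.464% of Halcyon Textiles S.p.A.
Chain via Redpoint Ventures LLC → Silverbay Group plc (R1): 41% × 57% × 27% = 6.3099% of Halcyon Textiles S.p.A.
Aggregating (R2): 2.464% + 6.3099% = 8.7739%.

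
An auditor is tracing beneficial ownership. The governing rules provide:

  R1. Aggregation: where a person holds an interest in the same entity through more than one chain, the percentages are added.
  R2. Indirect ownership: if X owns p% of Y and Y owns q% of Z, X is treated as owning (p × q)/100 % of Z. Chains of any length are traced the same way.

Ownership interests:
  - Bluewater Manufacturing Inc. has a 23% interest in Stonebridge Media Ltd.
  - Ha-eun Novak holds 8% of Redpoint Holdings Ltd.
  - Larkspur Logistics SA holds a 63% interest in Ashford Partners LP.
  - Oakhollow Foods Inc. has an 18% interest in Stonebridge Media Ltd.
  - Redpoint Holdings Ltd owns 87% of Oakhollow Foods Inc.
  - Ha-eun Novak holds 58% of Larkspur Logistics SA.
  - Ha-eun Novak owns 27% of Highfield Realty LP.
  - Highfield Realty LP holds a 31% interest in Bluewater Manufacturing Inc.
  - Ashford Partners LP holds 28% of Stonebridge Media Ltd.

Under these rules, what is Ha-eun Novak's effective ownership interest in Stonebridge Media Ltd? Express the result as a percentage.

Chain via Highfield Realty LP → Bluewater Manufacturing Inc. (R2): 27% × 31% × 23% = 1.9251% of Stonebridge Media Ltd.
Chain via Larkspur Logistics SA → Ashford Partners LP (R2): 58% × 63% × 28% = 10.2312% of Stonebridge Media Ltd.
Chain via Redpoint Holdings Ltd → Oakhollow Foods Inc. (R2): 8% × 87% × 18% = 1.2528% of Stonebridge Media Ltd.
Aggregating (R1): 1.9251% + 10.2312% + 1.2528% = 13.4091%.

13.4091%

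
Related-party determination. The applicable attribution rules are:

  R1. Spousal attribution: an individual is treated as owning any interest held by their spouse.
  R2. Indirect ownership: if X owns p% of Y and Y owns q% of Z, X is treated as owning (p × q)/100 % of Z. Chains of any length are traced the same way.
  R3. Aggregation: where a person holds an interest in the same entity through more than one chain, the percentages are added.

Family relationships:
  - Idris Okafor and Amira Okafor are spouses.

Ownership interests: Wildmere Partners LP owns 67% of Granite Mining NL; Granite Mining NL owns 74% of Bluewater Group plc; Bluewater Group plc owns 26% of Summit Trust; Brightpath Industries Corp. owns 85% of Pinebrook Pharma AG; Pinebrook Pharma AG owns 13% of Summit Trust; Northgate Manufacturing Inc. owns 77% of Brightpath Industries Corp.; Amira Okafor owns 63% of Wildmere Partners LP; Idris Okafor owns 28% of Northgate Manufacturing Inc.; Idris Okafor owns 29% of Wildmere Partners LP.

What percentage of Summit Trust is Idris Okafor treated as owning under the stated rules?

By spousal attribution (R1), Idris Okafor is treated as also owning Amira Okafor's interest in Wildmere Partners LP, giving 29% + 63% = 92%.
Chain via Wildmere Partners LP → Granite Mining NL → Bluewater Group plc (R2): 92% × 67% × 74% × 26% = 11.859536% of Summit Trust.
Chain via Northgate Manufacturing Inc. → Brightpath Industries Corp. → Pinebrook Pharma AG (R2): 28% × 77% × 85% × 13% = 2.38238% of Summit Trust.
Aggregating (R3): 11.859536% + 2.38238% = 14.241916%.

14.241916%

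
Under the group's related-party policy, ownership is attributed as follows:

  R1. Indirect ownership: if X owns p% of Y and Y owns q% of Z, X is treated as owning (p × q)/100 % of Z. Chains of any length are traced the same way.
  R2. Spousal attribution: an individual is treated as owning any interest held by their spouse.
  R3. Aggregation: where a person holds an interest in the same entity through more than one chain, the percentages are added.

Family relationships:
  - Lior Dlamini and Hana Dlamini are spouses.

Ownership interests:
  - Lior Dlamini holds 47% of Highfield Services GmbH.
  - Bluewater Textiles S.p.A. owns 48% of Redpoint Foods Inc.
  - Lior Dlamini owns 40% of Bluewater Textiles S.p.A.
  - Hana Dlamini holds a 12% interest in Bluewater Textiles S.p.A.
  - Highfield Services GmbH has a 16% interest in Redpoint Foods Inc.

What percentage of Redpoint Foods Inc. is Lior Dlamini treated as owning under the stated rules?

By spousal attribution (R2), Lior Dlamini is treated as also owning Hana Dlamini's interest in Bluewater Textiles S.p.A, giving 40% + 12% = 52%.
Chain via Bluewater Textiles S.p.A. (R1): 52% × 48% = 24.96% of Redpoint Foods Inc.
Chain via Highfield Services GmbH (R1): 47% × 16% = 7.52% of Redpoint Foods Inc.
Aggregating (R3): 24.96% + 7.52% = 32.48%.

32.48%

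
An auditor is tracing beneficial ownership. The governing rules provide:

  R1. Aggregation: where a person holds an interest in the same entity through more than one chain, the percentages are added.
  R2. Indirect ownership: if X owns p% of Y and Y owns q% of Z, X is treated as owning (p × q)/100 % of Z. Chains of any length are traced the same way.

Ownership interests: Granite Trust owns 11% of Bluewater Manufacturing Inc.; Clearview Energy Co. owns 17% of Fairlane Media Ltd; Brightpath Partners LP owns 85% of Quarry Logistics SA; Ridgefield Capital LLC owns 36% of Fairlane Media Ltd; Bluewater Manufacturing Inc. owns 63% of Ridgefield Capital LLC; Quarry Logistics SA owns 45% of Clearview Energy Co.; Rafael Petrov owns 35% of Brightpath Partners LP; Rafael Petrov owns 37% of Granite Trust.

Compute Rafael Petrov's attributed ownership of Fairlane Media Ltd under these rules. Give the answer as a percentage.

3.198951%

Chain via Granite Trust → Bluewater Manufacturing Inc. → Ridgefield Capital LLC (R2): 37% × 11% × 63% × 36% = 0.923076% of Fairlane Media Ltd.
Chain via Brightpath Partners LP → Quarry Logistics SA → Clearview Energy Co. (R2): 35% × 85% × 45% × 17% = 2.275875% of Fairlane Media Ltd.
Aggregating (R1): 0.923076% + 2.275875% = 3.198951%.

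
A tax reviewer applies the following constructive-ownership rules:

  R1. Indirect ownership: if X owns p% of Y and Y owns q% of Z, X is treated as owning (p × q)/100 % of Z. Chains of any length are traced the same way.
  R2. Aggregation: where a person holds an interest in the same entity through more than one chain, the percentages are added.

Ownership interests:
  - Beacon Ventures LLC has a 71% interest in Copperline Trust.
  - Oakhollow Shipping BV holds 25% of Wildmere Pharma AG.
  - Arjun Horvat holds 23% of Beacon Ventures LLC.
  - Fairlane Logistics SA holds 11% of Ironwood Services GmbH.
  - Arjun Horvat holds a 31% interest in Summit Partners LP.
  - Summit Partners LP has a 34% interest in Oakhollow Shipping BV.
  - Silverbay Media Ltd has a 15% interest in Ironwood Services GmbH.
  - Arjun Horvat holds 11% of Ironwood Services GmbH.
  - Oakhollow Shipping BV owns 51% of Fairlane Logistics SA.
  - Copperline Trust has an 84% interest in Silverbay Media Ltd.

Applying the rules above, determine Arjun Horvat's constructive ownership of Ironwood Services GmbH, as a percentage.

13.648874%

Chain via Summit Partners LP → Oakhollow Shipping BV → Fairlane Logistics SA (R1): 31% × 34% × 51% × 11% = 0.591294% of Ironwood Services GmbH.
Chain via Beacon Ventures LLC → Copperline Trust → Silverbay Media Ltd (R1): 23% × 71% × 84% × 15% = 2.05758% of Ironwood Services GmbH.
Direct interest in Ironwood Services GmbH: 11%.
Aggregating (R2): 0.591294% + 2.05758% + 11% = 13.648874%.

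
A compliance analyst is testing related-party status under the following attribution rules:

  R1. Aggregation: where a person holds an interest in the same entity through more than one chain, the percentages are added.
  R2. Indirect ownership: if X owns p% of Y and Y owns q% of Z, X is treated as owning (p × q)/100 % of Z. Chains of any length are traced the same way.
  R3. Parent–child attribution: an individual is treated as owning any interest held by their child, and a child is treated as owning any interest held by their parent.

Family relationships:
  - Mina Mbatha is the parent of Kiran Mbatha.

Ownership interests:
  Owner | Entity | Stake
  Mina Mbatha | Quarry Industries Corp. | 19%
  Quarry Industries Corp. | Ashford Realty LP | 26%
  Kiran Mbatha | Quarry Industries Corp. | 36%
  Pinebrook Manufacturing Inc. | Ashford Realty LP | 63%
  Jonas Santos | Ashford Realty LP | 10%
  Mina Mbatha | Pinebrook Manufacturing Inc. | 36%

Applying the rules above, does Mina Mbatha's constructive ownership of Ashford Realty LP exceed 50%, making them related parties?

By parent–child attribution (R3), Mina Mbatha is treated as also owning Kiran Mbatha's interest in Quarry Industries Corp, giving 19% + 36% = 55%.
Chain via Pinebrook Manufacturing Inc. (R2): 36% × 63% = 22.68% of Ashford Realty LP.
Chain via Quarry Industries Corp. (R2): 55% × 26% = 14.3% of Ashford Realty LP.
Aggregating (R1): 22.68% + 14.3% = 36.98%.
36.98% does not exceed the 50% threshold, so Mina is not a related party to Ashford Realty LP.

No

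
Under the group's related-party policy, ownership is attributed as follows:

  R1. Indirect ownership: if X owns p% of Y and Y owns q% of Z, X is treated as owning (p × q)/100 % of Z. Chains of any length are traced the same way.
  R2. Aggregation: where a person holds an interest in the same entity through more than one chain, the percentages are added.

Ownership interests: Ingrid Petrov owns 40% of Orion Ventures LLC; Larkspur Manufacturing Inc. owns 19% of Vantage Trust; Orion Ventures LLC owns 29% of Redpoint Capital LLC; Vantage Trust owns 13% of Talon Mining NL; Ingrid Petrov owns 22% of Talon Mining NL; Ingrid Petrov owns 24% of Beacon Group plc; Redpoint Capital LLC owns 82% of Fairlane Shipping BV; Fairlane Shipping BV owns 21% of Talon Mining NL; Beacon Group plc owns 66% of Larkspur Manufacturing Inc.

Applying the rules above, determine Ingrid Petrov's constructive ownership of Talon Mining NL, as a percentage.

24.388768%

Chain via Orion Ventures LLC → Redpoint Capital LLC → Fairlane Shipping BV (R1): 40% × 29% × 82% × 21% = 1.99752% of Talon Mining NL.
Chain via Beacon Group plc → Larkspur Manufacturing Inc. → Vantage Trust (R1): 24% × 66% × 19% × 13% = 0.391248% of Talon Mining NL.
Direct interest in Talon Mining NL: 22%.
Aggregating (R2): 1.99752% + 0.391248% + 22% = 24.388768%.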